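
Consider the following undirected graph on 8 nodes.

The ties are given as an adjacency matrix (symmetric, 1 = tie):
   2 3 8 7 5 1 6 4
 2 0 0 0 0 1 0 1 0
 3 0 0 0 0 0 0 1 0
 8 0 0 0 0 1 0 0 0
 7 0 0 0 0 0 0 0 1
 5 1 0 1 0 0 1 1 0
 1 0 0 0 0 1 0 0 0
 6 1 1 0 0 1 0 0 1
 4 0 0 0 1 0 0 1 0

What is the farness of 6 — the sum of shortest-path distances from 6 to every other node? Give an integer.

Distances from 6: 1:2, 2:1, 3:1, 4:1, 5:1, 7:2, 8:2.
Sum = 2 + 1 + 1 + 1 + 1 + 2 + 2 = 10.

10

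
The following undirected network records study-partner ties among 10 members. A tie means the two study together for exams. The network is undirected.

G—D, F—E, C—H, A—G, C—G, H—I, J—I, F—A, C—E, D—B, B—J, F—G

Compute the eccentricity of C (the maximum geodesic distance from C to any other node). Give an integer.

Distances from C: A:2, B:3, D:2, E:1, F:2, G:1, H:1, I:2, J:3.
The largest is 3 (to J and B), so the eccentricity of C is 3.

3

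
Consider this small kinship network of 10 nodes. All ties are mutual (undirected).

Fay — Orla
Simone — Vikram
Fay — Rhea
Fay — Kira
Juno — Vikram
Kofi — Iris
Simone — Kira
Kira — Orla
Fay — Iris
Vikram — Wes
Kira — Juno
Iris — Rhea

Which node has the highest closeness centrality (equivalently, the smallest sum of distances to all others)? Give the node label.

Kira

Farness (sum of distances to all others) for each node — Fay:17, Iris:22, Juno:20, Kira:16, Kofi:30, Orla:20, Rhea:23, Simone:20, Vikram:24, Wes:32.
The smallest farness is 16, for Kira, so Kira has the highest closeness.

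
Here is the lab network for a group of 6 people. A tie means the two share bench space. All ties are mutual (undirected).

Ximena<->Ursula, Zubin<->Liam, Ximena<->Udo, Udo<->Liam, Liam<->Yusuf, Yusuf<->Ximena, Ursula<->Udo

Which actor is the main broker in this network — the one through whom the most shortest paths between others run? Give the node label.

Unnormalized betweenness of each node: Liam:9/2, Udo:3, Ursula:0, Ximena:3/2, Yusuf:1, Zubin:0.
Liam has the largest value, 9/2, making it the main broker — the node through which the most shortest paths run.

Liam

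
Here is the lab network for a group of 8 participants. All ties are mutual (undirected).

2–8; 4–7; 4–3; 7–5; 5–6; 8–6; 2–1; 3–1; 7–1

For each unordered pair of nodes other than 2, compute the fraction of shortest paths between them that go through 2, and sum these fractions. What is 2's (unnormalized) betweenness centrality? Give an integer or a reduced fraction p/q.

4

Pairs whose geodesics pass through 2 — 6–3: 1/3; 6–1: 1/2; 7–8: 1/2; 4–8: 2/3; 3–8: 1; 1–8: 1.
All other pairs contribute 0.
Summing the contributions gives betweenness(2) = 4.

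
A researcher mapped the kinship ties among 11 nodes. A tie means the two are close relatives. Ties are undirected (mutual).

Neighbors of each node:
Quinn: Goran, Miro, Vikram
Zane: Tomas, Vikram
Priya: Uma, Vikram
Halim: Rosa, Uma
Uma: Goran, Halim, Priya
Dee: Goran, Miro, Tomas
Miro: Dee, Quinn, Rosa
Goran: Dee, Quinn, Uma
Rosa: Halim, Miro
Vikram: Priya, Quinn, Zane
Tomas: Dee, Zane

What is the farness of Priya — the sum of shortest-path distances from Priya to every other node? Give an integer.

22

Distances from Priya: Dee:3, Goran:2, Halim:2, Miro:3, Quinn:2, Rosa:3, Tomas:3, Uma:1, Vikram:1, Zane:2.
Sum = 3 + 2 + 2 + 3 + 2 + 3 + 3 + 1 + 1 + 2 = 22.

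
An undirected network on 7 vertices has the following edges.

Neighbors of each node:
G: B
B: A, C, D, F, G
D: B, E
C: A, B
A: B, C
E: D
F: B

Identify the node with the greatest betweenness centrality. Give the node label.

Unnormalized betweenness of each node: A:0, B:13, C:0, D:5, E:0, F:0, G:0.
B has the largest value, 13, making it the main broker — the node through which the most shortest paths run.

B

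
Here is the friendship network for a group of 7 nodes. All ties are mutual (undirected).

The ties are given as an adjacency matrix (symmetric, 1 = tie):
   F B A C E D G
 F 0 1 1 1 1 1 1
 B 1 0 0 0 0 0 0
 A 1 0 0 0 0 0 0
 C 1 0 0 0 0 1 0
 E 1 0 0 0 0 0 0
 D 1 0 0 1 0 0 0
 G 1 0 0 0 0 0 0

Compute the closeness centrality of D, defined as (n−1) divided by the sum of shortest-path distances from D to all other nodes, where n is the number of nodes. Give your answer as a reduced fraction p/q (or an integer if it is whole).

Distances from D: A:2, B:2, C:1, E:2, F:1, G:2. Sum = 10.
n = 7, so closeness = 6/10 = 3/5.

3/5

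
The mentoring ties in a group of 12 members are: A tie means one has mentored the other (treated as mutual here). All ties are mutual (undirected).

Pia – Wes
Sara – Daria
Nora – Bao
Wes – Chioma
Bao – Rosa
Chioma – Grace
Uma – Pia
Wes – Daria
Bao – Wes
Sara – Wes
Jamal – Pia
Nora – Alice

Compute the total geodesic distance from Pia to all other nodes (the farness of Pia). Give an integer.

Distances from Pia: Alice:4, Bao:2, Chioma:2, Daria:2, Grace:3, Jamal:1, Nora:3, Rosa:3, Sara:2, Uma:1, Wes:1.
Sum = 4 + 2 + 2 + 2 + 3 + 1 + 3 + 3 + 2 + 1 + 1 = 24.

24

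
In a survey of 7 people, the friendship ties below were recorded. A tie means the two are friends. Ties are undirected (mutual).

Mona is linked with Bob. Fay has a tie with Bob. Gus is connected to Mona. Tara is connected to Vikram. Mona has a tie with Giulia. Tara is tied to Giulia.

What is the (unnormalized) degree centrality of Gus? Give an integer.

1

Gus is directly tied to Mona. That is 1 neighbor, so the degree of Gus is 1.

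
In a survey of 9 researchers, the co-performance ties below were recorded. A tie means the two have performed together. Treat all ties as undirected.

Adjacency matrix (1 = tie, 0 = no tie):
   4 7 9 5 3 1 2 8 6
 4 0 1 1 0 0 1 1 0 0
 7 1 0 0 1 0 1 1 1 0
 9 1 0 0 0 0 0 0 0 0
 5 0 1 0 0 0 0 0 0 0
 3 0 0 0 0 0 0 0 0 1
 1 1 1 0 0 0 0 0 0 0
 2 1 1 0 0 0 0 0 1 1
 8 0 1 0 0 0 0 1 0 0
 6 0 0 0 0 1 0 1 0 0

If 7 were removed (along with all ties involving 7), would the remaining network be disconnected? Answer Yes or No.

Removing 7 leaves {1, 2, 3, 4, 6, 8, and 9} with no path to {5}, so the network splits into 2 components. 7 is a cut vertex.

Yes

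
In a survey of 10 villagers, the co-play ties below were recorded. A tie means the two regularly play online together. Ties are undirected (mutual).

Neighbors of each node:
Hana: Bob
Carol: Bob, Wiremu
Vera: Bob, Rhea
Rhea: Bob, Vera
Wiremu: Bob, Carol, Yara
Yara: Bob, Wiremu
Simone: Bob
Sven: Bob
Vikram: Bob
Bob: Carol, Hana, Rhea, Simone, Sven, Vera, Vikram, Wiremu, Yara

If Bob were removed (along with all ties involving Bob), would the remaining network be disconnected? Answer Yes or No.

Removing Bob leaves {Simone} with no path to {Sven}, so the network splits into 6 components. Bob is a cut vertex.

Yes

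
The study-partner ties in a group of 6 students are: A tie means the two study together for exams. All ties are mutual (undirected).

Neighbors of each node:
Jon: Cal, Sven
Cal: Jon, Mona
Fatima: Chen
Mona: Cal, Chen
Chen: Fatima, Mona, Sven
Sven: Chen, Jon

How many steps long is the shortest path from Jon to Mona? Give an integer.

2

One shortest route is Jon – Cal – Mona, which uses 2 edges, and Jon and Mona are not directly tied, so nothing shorter exists. So d(Jon,Mona) = 2.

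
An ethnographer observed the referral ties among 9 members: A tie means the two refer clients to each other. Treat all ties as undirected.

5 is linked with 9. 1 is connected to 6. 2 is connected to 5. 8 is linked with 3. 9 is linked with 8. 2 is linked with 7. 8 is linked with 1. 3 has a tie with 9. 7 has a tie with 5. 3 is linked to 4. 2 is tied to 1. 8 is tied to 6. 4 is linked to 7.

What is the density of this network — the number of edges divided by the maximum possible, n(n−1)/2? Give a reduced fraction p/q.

There are 13 edges and 9 nodes, so the maximum possible is C(9,2) = 36.
Density = 13/36.

13/36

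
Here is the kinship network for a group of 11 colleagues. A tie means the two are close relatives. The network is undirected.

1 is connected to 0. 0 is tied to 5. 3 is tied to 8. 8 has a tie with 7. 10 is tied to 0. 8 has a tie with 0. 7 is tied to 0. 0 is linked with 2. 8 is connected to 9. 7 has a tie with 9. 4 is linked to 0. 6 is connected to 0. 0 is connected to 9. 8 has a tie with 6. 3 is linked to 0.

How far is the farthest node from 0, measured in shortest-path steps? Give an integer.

Distances from 0: 1:1, 2:1, 3:1, 4:1, 5:1, 6:1, 7:1, 8:1, 9:1, 10:1.
The largest is 1 (to 10, 3, 6, 2, 5, 1, 4, 8, 7, and 9), so the eccentricity of 0 is 1.

1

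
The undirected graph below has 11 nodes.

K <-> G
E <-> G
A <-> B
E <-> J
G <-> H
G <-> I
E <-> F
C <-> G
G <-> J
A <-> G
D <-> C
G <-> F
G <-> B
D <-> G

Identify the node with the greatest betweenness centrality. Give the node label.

G

Unnormalized betweenness of each node: A:0, B:0, C:0, D:0, E:1/2, F:0, G:81/2, H:0, I:0, J:0, K:0.
G has the largest value, 81/2, making it the main broker — the node through which the most shortest paths run.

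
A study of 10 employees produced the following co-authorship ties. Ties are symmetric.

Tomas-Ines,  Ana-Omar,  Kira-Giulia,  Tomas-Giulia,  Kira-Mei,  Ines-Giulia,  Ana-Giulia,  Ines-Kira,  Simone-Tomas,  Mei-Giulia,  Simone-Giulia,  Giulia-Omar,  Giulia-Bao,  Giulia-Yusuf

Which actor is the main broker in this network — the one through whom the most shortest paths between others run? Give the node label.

Unnormalized betweenness of each node: Ana:0, Bao:0, Giulia:59/2, Ines:1/2, Kira:1/2, Mei:0, Omar:0, Simone:0, Tomas:1/2, Yusuf:0.
Giulia has the largest value, 59/2, making it the main broker — the node through which the most shortest paths run.

Giulia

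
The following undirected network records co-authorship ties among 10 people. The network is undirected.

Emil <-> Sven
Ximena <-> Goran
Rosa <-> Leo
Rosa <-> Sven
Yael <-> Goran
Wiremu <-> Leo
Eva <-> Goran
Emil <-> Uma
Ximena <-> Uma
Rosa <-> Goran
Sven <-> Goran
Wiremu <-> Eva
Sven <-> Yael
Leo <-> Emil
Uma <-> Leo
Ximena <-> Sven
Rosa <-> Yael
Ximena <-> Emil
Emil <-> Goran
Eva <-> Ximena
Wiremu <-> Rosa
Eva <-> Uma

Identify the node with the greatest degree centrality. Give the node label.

Goran

Degrees — Emil:5, Eva:4, Goran:6, Leo:4, Rosa:5, Sven:5, Uma:4, Wiremu:3, Ximena:5, Yael:3.
The maximum is 6, attained only by Goran.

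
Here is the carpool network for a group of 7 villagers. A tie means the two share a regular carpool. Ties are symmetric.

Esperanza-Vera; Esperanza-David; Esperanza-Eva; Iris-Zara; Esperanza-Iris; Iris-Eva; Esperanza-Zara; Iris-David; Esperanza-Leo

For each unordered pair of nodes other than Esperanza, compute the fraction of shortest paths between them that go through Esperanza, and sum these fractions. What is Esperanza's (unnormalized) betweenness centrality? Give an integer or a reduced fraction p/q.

21/2

Pairs whose geodesics pass through Esperanza — Iris–Leo: 1; Iris–Vera: 1; Eva–David: 1/2; Eva–Zara: 1/2; Eva–Leo: 1; Eva–Vera: 1; David–Zara: 1/2; David–Leo: 1; David–Vera: 1; Zara–Leo: 1; Zara–Vera: 1; Leo–Vera: 1.
All other pairs contribute 0.
Summing the contributions gives betweenness(Esperanza) = 21/2.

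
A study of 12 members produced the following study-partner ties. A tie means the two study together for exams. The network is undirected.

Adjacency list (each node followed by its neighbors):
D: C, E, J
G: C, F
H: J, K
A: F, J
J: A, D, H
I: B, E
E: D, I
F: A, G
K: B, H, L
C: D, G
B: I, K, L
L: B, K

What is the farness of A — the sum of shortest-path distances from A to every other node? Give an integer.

Distances from A: B:4, C:3, D:2, E:3, F:1, G:2, H:2, I:4, J:1, K:3, L:4.
Sum = 4 + 3 + 2 + 3 + 1 + 2 + 2 + 4 + 1 + 3 + 4 = 29.

29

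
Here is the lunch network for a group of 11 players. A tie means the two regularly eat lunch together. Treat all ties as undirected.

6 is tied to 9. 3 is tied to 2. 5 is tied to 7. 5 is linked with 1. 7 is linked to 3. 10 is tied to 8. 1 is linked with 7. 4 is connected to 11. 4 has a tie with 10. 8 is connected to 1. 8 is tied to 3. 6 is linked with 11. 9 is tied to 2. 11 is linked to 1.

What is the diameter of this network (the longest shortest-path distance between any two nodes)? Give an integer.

Eccentricity of each node (its greatest distance to any other): 1:3, 2:4, 3:3, 4:4, 5:4, 6:3, 7:3, 8:3, 9:4, 10:4, 11:3.
The maximum eccentricity is 4, realized for instance by the pair 2–4 via 2 – 9 – 6 – 11 – 4. So the diameter is 4.

4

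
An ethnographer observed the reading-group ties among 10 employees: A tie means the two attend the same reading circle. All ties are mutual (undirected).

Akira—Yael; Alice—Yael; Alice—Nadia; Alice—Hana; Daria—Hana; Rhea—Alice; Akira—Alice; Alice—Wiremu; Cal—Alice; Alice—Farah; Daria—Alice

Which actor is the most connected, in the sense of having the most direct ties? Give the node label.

Alice

Degrees — Akira:2, Alice:9, Cal:1, Daria:2, Farah:1, Hana:2, Nadia:1, Rhea:1, Wiremu:1, Yael:2.
The maximum is 9, attained only by Alice.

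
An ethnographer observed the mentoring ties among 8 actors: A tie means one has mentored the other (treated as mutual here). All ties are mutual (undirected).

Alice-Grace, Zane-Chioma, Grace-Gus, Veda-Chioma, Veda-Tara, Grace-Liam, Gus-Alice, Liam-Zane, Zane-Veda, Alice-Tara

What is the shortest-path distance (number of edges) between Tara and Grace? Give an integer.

One shortest route is Tara – Alice – Grace, which uses 2 edges, and Tara and Grace are not directly tied, so nothing shorter exists. So d(Tara,Grace) = 2.

2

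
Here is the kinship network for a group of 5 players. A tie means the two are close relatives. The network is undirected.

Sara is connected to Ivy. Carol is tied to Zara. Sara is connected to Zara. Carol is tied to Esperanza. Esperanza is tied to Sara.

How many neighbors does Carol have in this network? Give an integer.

2

Carol is directly tied to Esperanza and Zara. That is 2 neighbors, so the degree of Carol is 2.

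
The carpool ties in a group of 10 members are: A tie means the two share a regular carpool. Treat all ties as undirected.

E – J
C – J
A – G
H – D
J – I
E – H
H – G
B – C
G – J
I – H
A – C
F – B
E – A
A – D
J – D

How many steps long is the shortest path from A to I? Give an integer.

3

One shortest route is A – D – H – I, which uses 3 edges, and at distance 2 from A we only reach {B, H, J}, which does not include I. So d(A,I) = 3.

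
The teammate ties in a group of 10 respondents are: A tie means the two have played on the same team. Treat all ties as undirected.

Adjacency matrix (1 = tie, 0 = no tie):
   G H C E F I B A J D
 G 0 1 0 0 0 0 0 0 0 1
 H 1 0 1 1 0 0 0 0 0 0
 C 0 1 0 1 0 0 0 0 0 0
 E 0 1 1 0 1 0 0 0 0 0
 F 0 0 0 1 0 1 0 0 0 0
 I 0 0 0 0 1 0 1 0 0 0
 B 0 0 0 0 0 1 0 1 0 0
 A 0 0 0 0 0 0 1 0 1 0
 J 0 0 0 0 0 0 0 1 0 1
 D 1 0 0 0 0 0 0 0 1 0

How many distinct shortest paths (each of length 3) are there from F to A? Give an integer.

The shortest distance is 3, and the only length-3 path is F–I–B–A. So there is exactly 1 shortest path.

1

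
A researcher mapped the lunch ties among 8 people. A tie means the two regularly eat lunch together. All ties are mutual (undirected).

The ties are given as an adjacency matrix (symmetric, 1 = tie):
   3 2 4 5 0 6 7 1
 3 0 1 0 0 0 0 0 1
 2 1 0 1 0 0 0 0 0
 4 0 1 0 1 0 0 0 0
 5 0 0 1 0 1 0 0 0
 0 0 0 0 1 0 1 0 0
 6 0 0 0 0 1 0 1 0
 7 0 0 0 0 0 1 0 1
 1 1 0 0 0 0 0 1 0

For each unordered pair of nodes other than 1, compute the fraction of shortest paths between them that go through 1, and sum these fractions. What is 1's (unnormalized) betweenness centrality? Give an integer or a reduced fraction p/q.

Pairs whose geodesics pass through 1 — 3–0: 1/2; 3–6: 1; 3–7: 1; 2–6: 1/2; 2–7: 1; 4–7: 1/2.
All other pairs contribute 0.
Summing the contributions gives betweenness(1) = 9/2.

9/2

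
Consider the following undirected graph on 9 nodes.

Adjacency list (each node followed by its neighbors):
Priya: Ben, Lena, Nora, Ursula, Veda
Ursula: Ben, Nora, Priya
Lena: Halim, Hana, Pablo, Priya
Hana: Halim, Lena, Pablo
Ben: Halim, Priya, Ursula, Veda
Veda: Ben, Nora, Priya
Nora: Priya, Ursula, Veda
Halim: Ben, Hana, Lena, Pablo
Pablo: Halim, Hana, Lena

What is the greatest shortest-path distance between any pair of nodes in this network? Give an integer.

Eccentricity of each node (its greatest distance to any other): Ben:2, Halim:3, Hana:3, Lena:2, Nora:3, Pablo:3, Priya:2, Ursula:3, Veda:3.
The maximum eccentricity is 3, realized for instance by the pair Nora–Hana via Nora – Priya – Lena – Hana. So the diameter is 3.

3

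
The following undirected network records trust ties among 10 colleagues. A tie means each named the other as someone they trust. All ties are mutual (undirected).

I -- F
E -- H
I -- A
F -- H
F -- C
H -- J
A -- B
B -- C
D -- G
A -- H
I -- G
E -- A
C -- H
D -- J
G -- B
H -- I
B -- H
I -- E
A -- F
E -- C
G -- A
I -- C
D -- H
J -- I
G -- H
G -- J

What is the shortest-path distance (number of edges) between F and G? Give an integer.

One shortest route is F – A – G, which uses 2 edges, and F and G are not directly tied, so nothing shorter exists. So d(F,G) = 2.

2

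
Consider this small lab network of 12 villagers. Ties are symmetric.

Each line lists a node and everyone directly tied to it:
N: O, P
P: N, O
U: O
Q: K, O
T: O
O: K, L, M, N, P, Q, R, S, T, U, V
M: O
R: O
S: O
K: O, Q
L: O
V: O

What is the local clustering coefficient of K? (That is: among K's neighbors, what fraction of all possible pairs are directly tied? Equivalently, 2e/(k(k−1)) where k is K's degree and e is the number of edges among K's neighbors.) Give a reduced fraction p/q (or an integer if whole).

K's neighbors: O and Q (k = 2).
Possible neighbor pairs: C(2,2) = 1. Edges among them: O–Q → e = 1.
Clustering(K) = 1/1.

1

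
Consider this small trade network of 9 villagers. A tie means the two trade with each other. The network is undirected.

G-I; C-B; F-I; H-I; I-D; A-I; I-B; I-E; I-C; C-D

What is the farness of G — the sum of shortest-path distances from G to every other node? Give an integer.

15

Distances from G: A:2, B:2, C:2, D:2, E:2, F:2, H:2, I:1.
Sum = 2 + 2 + 2 + 2 + 2 + 2 + 2 + 1 = 15.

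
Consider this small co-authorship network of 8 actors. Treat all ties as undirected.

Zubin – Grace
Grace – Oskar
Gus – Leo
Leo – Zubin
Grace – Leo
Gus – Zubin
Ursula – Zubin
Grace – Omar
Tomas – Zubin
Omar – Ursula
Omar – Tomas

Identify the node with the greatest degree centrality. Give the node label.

Degrees — Grace:4, Gus:2, Leo:3, Omar:3, Oskar:1, Tomas:2, Ursula:2, Zubin:5.
The maximum is 5, attained only by Zubin.

Zubin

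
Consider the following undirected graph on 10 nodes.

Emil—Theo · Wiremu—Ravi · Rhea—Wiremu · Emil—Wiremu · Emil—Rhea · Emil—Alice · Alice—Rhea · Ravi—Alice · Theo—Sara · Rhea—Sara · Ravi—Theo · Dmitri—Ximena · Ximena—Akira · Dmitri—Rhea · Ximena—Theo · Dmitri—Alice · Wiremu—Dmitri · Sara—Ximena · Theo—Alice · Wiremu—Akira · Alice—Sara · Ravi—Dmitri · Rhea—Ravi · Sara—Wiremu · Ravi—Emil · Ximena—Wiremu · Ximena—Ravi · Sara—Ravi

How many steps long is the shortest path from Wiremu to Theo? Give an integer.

One shortest route is Wiremu – Emil – Theo, which uses 2 edges, and Wiremu and Theo are not directly tied, so nothing shorter exists. So d(Wiremu,Theo) = 2.

2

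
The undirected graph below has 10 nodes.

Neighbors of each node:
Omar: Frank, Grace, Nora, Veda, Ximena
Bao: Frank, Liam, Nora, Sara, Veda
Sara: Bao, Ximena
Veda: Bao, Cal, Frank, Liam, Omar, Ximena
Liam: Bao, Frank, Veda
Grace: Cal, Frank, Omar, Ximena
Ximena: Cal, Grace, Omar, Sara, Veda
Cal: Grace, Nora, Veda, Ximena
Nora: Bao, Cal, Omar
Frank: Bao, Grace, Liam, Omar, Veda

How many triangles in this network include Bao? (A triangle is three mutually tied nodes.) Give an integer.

Bao's neighbors: Frank, Liam, Nora, Sara, and Veda.
Neighbor pairs that are themselves tied: Bao–Frank–Liam; Bao–Frank–Veda; Bao–Liam–Veda. Each forms one triangle with Bao, for 3 in total.

3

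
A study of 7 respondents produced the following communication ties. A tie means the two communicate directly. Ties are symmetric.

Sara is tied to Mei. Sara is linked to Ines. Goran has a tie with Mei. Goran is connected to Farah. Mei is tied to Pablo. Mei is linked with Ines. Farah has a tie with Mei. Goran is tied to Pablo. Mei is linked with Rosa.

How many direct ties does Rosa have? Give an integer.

Rosa is directly tied to Mei. That is 1 neighbor, so the degree of Rosa is 1.

1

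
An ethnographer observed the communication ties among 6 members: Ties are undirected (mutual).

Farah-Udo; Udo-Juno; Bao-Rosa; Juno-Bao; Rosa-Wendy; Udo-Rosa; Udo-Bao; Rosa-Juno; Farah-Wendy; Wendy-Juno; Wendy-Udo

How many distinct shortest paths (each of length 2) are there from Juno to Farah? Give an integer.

2

The shortest distance is 2. The length-2 paths are: Juno–Udo–Farah; Juno–Wendy–Farah.
That gives 2 distinct shortest paths.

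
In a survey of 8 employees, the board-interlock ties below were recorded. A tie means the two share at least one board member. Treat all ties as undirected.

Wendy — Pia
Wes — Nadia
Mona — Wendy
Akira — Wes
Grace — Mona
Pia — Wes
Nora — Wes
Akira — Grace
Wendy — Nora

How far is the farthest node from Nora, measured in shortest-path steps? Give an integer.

3

Distances from Nora: Akira:2, Grace:3, Mona:2, Nadia:2, Pia:2, Wendy:1, Wes:1.
The largest is 3 (to Grace), so the eccentricity of Nora is 3.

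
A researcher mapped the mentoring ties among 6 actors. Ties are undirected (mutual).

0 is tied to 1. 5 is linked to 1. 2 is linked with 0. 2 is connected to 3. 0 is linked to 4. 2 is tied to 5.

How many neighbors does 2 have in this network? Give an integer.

3

2 is directly tied to 0, 3, and 5. That is 3 neighbors, so the degree of 2 is 3.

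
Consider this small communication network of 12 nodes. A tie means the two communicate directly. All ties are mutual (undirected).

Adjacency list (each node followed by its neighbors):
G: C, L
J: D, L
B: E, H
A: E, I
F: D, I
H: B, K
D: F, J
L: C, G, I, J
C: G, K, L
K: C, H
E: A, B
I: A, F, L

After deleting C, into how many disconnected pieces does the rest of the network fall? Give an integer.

1

C's neighbors (G, K, and L) remain reachable from one another through other ties, so the rest of the network stays in one piece.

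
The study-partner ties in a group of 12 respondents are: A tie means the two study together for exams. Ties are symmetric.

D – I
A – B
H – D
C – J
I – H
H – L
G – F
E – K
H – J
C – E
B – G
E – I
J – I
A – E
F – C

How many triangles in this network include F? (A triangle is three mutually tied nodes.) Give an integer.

0

F's neighbors are C and G, but none of them are tied to each other, so no triangle contains F.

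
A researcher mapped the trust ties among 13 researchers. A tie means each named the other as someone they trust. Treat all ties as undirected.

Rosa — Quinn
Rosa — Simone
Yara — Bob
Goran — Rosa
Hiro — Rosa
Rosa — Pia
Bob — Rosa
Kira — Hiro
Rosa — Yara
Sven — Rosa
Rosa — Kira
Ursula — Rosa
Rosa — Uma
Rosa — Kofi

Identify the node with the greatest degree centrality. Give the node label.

Degrees — Bob:2, Goran:1, Hiro:2, Kira:2, Kofi:1, Pia:1, Quinn:1, Rosa:12, Simone:1, Sven:1, Uma:1, Ursula:1, Yara:2.
The maximum is 12, attained only by Rosa.

Rosa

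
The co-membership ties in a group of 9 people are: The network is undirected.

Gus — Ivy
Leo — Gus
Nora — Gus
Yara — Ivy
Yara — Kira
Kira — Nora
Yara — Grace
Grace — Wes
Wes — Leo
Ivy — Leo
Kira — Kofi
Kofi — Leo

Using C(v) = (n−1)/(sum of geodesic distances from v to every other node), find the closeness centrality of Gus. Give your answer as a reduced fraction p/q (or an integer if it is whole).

4/7

Distances from Gus: Grace:3, Ivy:1, Kira:2, Kofi:2, Leo:1, Nora:1, Wes:2, Yara:2. Sum = 14.
n = 9, so closeness = 8/14 = 4/7.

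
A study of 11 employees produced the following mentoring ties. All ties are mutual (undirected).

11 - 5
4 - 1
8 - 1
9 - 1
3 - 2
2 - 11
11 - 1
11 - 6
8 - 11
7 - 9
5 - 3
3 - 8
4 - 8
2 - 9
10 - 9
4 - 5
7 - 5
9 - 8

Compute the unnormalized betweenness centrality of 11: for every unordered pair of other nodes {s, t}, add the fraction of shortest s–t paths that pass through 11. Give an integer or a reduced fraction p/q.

Pairs whose geodesics pass through 11 — 4–6: 3/3; 4–2: 3/7; 6–3: 3/3; 6–2: 1; 6–1: 1; 6–9: 3/3; 6–8: 1; 6–7: 1; 6–10: 3/3; 6–5: 1; 2–1: 1/2; 2–8: 1/3; 2–5: 1/2; 1–5: 1/2 … (+1 more pairs).
All other pairs contribute 0.
Summing the contributions gives betweenness(11) = 487/42.

487/42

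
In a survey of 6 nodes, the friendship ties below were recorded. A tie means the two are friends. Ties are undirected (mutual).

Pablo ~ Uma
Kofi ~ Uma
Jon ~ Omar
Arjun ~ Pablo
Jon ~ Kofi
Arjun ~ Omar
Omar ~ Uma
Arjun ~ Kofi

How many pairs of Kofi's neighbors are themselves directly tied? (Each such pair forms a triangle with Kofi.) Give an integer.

0

Kofi's neighbors are Arjun, Jon, and Uma, but none of them are tied to each other, so no triangle contains Kofi.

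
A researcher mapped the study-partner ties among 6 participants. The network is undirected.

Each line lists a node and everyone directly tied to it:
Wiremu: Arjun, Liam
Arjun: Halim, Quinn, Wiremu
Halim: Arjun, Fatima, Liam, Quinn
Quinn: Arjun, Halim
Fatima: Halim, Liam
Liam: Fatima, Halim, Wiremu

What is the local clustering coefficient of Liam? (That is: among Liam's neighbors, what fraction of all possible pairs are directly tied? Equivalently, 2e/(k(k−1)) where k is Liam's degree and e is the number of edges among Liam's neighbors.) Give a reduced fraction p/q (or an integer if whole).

1/3

Liam's neighbors: Fatima, Halim, and Wiremu (k = 3).
Possible neighbor pairs: C(3,2) = 3. Edges among them: Fatima–Halim → e = 1.
Clustering(Liam) = 1/3.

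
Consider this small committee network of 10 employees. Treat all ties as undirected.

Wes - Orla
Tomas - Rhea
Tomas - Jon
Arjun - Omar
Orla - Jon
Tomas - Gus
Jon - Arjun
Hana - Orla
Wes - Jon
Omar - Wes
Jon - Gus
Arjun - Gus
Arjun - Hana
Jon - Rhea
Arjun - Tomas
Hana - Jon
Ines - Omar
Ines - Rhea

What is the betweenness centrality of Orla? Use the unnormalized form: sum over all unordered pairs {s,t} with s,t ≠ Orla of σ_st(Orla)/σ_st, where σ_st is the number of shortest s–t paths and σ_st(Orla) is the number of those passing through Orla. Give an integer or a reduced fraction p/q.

Pairs whose geodesics pass through Orla — Wes–Hana: 1/2.
All other pairs contribute 0.
Summing the contributions gives betweenness(Orla) = 1/2.

1/2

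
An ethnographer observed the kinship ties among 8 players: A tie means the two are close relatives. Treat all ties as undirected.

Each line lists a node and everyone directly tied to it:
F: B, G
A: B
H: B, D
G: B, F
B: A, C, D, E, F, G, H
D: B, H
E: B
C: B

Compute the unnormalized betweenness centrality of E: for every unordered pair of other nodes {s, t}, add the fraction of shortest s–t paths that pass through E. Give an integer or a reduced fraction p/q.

No shortest path between any pair of other nodes passes through E.
Summing the contributions gives betweenness(E) = 0.

0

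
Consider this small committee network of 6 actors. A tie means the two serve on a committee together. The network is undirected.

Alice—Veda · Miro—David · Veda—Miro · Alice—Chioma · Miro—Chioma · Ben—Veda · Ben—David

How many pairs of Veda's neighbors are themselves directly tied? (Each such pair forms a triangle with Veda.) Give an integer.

Veda's neighbors are Alice, Ben, and Miro, but none of them are tied to each other, so no triangle contains Veda.

0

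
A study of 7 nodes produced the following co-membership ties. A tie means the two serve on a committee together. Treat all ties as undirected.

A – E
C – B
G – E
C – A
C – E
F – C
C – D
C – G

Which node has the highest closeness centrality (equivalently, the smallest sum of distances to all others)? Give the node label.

Farness (sum of distances to all others) for each node — A:10, B:11, C:6, D:11, E:9, F:11, G:10.
The smallest farness is 6, for C, so C has the highest closeness.

C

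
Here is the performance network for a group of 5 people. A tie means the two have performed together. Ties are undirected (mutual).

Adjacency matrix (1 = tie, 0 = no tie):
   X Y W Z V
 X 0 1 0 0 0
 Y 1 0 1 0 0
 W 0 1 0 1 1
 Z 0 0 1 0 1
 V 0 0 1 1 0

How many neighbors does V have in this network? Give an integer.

2

V is directly tied to W and Z. That is 2 neighbors, so the degree of V is 2.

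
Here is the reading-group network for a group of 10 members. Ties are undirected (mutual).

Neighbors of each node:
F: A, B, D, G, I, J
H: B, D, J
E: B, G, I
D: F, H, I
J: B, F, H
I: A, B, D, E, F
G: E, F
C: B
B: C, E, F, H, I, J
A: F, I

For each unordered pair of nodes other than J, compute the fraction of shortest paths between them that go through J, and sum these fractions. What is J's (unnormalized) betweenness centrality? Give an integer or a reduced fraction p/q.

Pairs whose geodesics pass through J — H–F: 1/3; H–G: 1/4; H–A: 1/5.
All other pairs contribute 0.
Summing the contributions gives betweenness(J) = 47/60.

47/60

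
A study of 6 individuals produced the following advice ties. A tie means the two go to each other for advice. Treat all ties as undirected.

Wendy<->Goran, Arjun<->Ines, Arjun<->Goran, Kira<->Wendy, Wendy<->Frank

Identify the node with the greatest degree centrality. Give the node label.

Wendy

Degrees — Arjun:2, Frank:1, Goran:2, Ines:1, Kira:1, Wendy:3.
The maximum is 3, attained only by Wendy.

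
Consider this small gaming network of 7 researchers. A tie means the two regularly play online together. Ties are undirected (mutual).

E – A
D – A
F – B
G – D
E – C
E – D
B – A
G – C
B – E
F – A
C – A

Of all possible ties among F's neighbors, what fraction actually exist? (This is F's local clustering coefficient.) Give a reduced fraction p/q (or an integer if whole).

F's neighbors: A and B (k = 2).
Possible neighbor pairs: C(2,2) = 1. Edges among them: A–B → e = 1.
Clustering(F) = 1/1.

1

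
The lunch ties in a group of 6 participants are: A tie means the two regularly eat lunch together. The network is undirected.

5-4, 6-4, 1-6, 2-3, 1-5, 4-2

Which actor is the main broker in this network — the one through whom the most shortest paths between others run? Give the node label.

Unnormalized betweenness of each node: 1:1/2, 2:4, 3:0, 4:13/2, 5:3/2, 6:3/2.
4 has the largest value, 13/2, making it the main broker — the node through which the most shortest paths run.

4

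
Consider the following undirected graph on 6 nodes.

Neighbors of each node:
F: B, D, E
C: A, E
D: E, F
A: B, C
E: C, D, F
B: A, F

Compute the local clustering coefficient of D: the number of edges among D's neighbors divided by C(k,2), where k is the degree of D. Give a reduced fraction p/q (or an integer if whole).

1

D's neighbors: E and F (k = 2).
Possible neighbor pairs: C(2,2) = 1. Edges among them: E–F → e = 1.
Clustering(D) = 1/1.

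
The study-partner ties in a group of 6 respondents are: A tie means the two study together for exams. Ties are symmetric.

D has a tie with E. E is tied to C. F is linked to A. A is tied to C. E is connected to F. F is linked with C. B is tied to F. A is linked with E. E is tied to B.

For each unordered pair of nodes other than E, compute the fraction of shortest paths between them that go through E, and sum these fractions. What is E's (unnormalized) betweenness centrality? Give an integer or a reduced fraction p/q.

5

Pairs whose geodesics pass through E — C–B: 1/2; C–D: 1; B–D: 1; B–A: 1/2; F–D: 1; D–A: 1.
All other pairs contribute 0.
Summing the contributions gives betweenness(E) = 5.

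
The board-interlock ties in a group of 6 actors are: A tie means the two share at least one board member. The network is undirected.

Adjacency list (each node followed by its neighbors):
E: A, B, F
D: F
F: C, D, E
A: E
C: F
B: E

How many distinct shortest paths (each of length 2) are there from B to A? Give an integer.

1

The shortest distance is 2, and the only length-2 path is B–E–A. So there is exactly 1 shortest path.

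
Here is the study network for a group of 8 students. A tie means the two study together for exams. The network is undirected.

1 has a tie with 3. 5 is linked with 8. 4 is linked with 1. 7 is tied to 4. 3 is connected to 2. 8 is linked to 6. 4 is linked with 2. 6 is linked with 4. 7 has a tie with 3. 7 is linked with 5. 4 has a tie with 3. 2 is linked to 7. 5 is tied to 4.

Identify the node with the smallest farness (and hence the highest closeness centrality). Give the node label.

Farness (sum of distances to all others) for each node — 1:13, 2:12, 3:11, 4:8, 5:11, 6:12, 7:10, 8:15.
The smallest farness is 8, for 4, so 4 has the highest closeness.

4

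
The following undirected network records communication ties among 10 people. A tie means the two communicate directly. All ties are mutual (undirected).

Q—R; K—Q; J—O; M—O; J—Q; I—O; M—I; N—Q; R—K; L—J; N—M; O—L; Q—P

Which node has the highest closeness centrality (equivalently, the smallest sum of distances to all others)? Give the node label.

Q

Farness (sum of distances to all others) for each node — I:23, J:15, K:21, L:20, M:18, N:17, O:17, P:22, Q:14, R:21.
The smallest farness is 14, for Q, so Q has the highest closeness.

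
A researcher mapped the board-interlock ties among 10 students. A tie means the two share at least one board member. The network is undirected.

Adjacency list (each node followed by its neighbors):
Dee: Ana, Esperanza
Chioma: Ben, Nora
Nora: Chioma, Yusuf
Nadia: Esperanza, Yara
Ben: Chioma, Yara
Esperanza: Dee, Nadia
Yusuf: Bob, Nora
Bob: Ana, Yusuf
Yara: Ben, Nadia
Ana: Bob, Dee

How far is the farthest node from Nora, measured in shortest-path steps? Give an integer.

Distances from Nora: Ana:3, Ben:2, Bob:2, Chioma:1, Dee:4, Esperanza:5, Nadia:4, Yara:3, Yusuf:1.
The largest is 5 (to Esperanza), so the eccentricity of Nora is 5.

5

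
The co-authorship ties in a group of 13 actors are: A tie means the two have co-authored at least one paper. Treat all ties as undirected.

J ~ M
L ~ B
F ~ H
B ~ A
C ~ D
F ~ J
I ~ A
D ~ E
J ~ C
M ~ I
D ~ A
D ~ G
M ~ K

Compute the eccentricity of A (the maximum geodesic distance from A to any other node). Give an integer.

5

Distances from A: B:1, C:2, D:1, E:2, F:4, G:2, H:5, I:1, J:3, K:3, L:2, M:2.
The largest is 5 (to H), so the eccentricity of A is 5.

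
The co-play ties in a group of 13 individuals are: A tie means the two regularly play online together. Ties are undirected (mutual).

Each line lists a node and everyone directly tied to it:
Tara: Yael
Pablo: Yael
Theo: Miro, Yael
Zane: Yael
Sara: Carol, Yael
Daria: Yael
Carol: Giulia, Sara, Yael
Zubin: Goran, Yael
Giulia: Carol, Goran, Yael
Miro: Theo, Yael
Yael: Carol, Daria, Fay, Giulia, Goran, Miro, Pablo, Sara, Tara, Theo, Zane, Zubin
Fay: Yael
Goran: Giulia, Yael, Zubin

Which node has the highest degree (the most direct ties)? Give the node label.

Yael

Degrees — Carol:3, Daria:1, Fay:1, Giulia:3, Goran:3, Miro:2, Pablo:1, Sara:2, Tara:1, Theo:2, Yael:12, Zane:1, Zubin:2.
The maximum is 12, attained only by Yael.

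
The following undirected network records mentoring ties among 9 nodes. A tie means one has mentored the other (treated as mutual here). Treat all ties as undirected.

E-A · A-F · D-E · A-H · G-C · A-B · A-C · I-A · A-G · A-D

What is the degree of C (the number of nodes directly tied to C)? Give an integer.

C is directly tied to A and G. That is 2 neighbors, so the degree of C is 2.

2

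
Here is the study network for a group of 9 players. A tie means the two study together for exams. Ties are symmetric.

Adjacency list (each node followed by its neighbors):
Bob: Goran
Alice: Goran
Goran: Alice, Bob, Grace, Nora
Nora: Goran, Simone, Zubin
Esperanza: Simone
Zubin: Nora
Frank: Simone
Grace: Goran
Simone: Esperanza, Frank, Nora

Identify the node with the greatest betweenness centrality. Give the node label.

Nora

Unnormalized betweenness of each node: Alice:0, Bob:0, Esperanza:0, Frank:0, Goran:18, Grace:0, Nora:19, Simone:13, Zubin:0.
Nora has the largest value, 19, making it the main broker — the node through which the most shortest paths run.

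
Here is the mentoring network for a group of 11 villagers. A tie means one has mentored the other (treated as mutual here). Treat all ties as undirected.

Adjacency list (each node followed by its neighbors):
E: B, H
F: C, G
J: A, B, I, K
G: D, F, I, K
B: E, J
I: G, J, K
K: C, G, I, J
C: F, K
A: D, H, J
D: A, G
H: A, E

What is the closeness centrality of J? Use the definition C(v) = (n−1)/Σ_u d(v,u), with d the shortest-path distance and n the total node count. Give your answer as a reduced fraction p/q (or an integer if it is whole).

10/17

Distances from J: A:1, B:1, C:2, D:2, E:2, F:3, G:2, H:2, I:1, K:1. Sum = 17.
n = 11, so closeness = 10/17.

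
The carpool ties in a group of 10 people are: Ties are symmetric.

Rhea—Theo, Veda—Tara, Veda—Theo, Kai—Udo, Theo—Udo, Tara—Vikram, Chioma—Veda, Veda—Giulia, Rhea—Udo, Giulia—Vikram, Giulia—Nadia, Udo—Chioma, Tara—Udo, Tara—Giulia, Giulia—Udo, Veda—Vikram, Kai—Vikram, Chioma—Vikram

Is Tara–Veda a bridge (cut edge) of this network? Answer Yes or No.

Even without that edge, Tara still reaches Veda via Tara – Vikram – Veda, so the network stays connected. Not a bridge.

No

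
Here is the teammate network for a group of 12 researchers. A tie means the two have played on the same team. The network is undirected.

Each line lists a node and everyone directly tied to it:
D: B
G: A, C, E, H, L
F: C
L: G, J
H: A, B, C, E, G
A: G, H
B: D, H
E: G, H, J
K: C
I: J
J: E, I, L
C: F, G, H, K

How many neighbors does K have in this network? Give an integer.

K is directly tied to C. That is 1 neighbor, so the degree of K is 1.

1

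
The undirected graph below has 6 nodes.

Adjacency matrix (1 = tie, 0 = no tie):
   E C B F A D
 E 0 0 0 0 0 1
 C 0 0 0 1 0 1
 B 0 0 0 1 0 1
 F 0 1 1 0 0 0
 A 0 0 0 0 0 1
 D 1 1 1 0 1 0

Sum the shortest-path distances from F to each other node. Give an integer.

Distances from F: A:3, B:1, C:1, D:2, E:3.
Sum = 3 + 1 + 1 + 2 + 3 = 10.

10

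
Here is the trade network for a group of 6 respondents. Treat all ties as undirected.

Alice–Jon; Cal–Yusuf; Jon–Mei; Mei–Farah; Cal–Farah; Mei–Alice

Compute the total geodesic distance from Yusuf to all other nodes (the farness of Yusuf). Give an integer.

Distances from Yusuf: Alice:4, Cal:1, Farah:2, Jon:4, Mei:3.
Sum = 4 + 1 + 2 + 4 + 3 = 14.

14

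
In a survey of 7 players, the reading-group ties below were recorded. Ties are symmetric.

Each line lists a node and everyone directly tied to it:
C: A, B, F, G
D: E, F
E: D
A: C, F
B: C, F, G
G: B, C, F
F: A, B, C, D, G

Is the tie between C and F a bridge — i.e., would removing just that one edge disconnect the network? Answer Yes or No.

Even without that edge, C still reaches F via C – G – F, so the network stays connected. Not a bridge.

No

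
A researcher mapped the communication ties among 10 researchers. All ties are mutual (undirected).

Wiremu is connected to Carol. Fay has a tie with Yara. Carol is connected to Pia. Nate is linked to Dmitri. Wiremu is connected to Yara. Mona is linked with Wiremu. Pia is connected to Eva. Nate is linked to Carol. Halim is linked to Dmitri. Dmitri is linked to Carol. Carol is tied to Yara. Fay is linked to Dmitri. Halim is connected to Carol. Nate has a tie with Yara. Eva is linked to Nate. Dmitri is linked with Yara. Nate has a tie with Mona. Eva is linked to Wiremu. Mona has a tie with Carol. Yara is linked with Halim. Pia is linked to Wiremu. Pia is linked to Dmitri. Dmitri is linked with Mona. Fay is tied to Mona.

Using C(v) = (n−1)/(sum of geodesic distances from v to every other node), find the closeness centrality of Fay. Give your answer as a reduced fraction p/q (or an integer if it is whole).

Distances from Fay: Carol:2, Dmitri:1, Eva:3, Halim:2, Mona:1, Nate:2, Pia:2, Wiremu:2, Yara:1. Sum = 16.
n = 10, so closeness = 9/16.

9/16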